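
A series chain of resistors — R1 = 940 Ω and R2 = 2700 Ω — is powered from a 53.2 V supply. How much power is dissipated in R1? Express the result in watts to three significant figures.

Since the resistors are in series they all carry the loop current I = V/R_total; the power in any one is I²R.
R_total = 940 + 2700 = 3640 Ω
I = V / R_total = 53.2 / 3640 = 0.01462 A
P_R1 = I² × R1 = (0.01462)² × 940 = 0.2008 W

0.201 W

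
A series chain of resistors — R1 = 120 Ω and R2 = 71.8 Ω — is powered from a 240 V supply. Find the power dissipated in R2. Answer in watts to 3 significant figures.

In a series string the same current flows through every resistor — find that current, then P = I²R for the one we want.
R_total = 120 + 71.8 = 191.8 Ω
I = V / R_total = 240 / 191.8 = 1.251 A
P_R2 = I² × R2 = (1.251)² × 71.8 = 112.4 W

112 W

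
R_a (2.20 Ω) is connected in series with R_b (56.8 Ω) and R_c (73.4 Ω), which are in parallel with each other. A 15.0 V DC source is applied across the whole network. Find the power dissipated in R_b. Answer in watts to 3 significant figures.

3.47 W

Replace R_b and R_c with their parallel equivalent so the circuit becomes R_a in series with R_p.
R_p = (56.8×73.4)/(56.8+73.4) = 32.02 Ω
R_total = 2.20 + 32.02 = 34.22 Ω
I = V / R_total = 15.0 / 34.22 = 0.4383 A
Voltage across the parallel pair: V_p = I × R_p = 0.4383 × 32.02 = 14.04 V
R_b is across V_p, so use P = V²/R for that branch.
P_R_b = (14.04)² / 56.8 = 3.468 W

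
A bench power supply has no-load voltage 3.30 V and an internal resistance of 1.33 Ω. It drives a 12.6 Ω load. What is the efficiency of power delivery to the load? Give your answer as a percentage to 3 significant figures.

The source delivers εI, of which I²R reaches the load and I²r is lost; since I is common, η = R/(R+r).
η = R / (R + r) = 12.6 / (12.6 + 1.33) = 0.9045

90.5 %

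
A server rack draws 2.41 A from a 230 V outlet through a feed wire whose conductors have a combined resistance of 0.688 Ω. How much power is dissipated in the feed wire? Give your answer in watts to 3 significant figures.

4.00 W

The feed wire and load are in series, so the same current flows in both; the loss is I²R_line.
The feed wire carries the full 2.41 A.
P_line = I² R_line = (2.410)² × 0.688 = 3.996 W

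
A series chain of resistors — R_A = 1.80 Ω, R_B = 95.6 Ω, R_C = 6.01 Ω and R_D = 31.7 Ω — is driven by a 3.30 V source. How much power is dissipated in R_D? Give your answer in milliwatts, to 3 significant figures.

18.9 mW

Every series element carries the same I. Get I from the total resistance, then P = I² × R_D.
R_total = 1.80 + 95.6 + 6.01 + 31.7 = 135.1 Ω
I = V / R_total = 3.30 / 135.1 = 0.02442 A
P_R_D = I² × R_D = (0.02442)² × 31.7 = 0.01891 W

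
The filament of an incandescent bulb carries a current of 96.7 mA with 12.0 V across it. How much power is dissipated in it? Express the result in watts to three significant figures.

1.16 W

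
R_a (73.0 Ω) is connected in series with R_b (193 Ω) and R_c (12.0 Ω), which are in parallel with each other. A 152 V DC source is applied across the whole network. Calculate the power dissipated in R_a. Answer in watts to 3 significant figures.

Reduce the parallel pair to R_p first; the network is then a simple series string.
R_p = (193×12.0)/(193+12.0) = 11.30 Ω
R_total = 73.0 + 11.30 = 84.30 Ω
I = V / R_total = 152 / 84.30 = 1.803 A
R_a carries the full series current, so P = I²R.
P_R_a = (1.803)² × 73.0 = 237.3 W

237 W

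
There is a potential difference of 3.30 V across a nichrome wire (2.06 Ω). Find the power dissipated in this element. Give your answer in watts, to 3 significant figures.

5.29 W

V and R are stated; P = V²/R avoids computing the current.
P = (3.30 V)² / 2.06 Ω = 5.286 W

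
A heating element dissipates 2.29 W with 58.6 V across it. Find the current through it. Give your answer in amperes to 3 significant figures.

0.0391 A

From P = V I = I²R = V²/R, with the two given quantities we get I = P / V.
I = 2.29 / 58.6 = 0.03908 A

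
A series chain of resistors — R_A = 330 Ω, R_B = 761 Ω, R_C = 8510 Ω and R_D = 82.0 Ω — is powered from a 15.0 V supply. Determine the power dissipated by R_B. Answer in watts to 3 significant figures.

Every series element carries the same I. Get I from the total resistance, then P = I² × R_B.
R_total = 330 + 761 + 8510 + 82.0 = 9683 Ω
I = V / R_total = 15.0 / 9683 = 0.001549 A
P_R_B = I² × R_B = (0.001549)² × 761 = 0.001826 W

0.00183 W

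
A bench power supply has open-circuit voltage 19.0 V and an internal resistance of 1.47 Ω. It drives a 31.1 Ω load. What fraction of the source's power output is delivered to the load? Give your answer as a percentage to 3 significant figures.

Both r and R carry the same current, so the power split is just the resistance split: η = R/(R+r).
η = R / (R + r) = 31.1 / (31.1 + 1.47) = 0.9549

95.5 %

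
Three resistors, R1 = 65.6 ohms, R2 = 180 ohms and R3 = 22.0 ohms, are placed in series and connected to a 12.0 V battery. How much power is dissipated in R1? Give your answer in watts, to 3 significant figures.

The current is common to all series resistors; compute it, then apply P = I²R for the target.
R_total = 65.6 + 180 + 22.0 = 267.6 Ω
I = V / R_total = 12.0 / 267.6 = 0.04484 A
P_R1 = I² × R1 = (0.04484)² × 65.6 = 0.1319 W

0.132 W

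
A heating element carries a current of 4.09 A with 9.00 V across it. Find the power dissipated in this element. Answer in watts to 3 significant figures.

36.8 W

V and I are known directly — P = V I, no intermediate step needed.
P = 9.00 V × 4.090 A = 36.81 W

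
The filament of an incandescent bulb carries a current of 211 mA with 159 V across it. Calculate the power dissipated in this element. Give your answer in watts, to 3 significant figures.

33.5 W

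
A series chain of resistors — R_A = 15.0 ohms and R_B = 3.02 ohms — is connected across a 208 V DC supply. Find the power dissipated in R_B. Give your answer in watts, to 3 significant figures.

402 W

The current is common to all series resistors; compute it, then apply P = I²R for the target.
R_total = 15.0 + 3.02 = 18.02 Ω
I = V / R_total = 208 / 18.02 = 11.54 A
P_R_B = I² × R_B = (11.54)² × 3.02 = 402.4 W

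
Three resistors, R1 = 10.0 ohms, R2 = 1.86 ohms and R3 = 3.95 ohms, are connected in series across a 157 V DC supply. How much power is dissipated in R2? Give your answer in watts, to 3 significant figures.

183 W

Since the resistors are in series they all carry the loop current I = V/R_total; the power in any one is I²R.
R_total = 10.0 + 1.86 + 3.95 = 15.81 Ω
I = V / R_total = 157 / 15.81 = 9.930 A
P_R2 = I² × R2 = (9.930)² × 1.86 = 183.4 W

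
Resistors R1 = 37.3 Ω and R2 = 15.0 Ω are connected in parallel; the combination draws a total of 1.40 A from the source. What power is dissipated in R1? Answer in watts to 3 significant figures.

We need the common branch voltage; get it from I_total × R_eq, then P = V²/R for the branch.
1/R_eq = 1/37.3 + 1/15.0 ⇒ R_eq = 10.70 Ω
V = I_total × R_eq = 1.400 × 10.70 = 14.98 V
P_R1 = V² / R1 = (14.98)² / 37.3 = 6.014 W

6.01 W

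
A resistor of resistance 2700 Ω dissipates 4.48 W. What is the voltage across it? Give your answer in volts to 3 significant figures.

Inverting the appropriate power form: V = √(P R).
V = √(4.48 × 2700) = 110.0 V

110 V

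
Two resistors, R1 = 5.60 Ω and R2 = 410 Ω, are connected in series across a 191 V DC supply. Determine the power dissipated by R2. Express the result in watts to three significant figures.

86.6 W

The current is common to all series resistors; compute it, then apply P = I²R for the target.
R_total = 5.60 + 410 = 415.6 Ω
I = V / R_total = 191 / 415.6 = 0.4596 A
P_R2 = I² × R2 = (0.4596)² × 410 = 86.60 W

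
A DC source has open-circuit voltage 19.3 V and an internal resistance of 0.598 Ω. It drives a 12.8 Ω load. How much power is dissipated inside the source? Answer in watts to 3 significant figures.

1.24 W

The source's internal resistance is just another series element carrying I; its dissipation is I²r.
I = ε / (r + R) = 19.3 / (0.598 + 12.8) = 1.441 A
P_int = I² r = (1.441)² × 0.598 = 1.241 W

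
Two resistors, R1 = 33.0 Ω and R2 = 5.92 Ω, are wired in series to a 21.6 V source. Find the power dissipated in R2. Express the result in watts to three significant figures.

Series elements share the same current, so find I first, then use P = I²R.
R_total = 33.0 + 5.92 = 38.92 Ω
I = V / R_total = 21.6 / 38.92 = 0.5550 A
P_R2 = I² × R2 = (0.5550)² × 5.92 = 1.823 W

1.82 W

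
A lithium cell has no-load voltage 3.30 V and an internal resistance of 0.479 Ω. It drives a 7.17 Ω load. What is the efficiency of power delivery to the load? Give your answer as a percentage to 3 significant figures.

93.7 %

Efficiency is P_load / P_total. With a series r and R sharing the same I, P = I²R for each, so η = R/(R+r).
η = R / (R + r) = 7.17 / (7.17 + 0.479) = 0.9374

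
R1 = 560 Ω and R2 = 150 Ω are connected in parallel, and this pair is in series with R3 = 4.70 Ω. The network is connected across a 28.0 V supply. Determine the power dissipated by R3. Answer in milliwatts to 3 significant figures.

First find R_p for the parallel pair, then treat R_p + R3 as a series loop.
R_p = (560×150)/(560+150) = 118.3 Ω
R_total = R_p + 4.70 = 118.3 + 4.70 = 123.0 Ω
I = V / R_total = 28.0 / 123.0 = 0.2276 A
R3 carries the full series current, so P = I²R.
P_R3 = (0.2276)² × 4.70 = 0.2435 W

244 mW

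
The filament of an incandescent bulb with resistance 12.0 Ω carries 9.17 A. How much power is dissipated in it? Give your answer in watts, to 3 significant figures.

The current through and the resistance of the element are both given; use P = I²R.
P = (9.170 A)² × 12.0 Ω = 1009 W

1010 W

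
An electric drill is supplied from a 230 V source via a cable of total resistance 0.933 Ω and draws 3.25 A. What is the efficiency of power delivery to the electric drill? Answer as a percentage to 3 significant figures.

The cable carries the full 3.25 A.
P_line = I² R_line = (3.250)² × 0.933 = 9.855 W
P_source = V I = 230 × 3.250 = 747.5 W; P_load = 737.6 W
η = P_load / P_source = 737.6 / 747.5 = 0.9868

98.7 %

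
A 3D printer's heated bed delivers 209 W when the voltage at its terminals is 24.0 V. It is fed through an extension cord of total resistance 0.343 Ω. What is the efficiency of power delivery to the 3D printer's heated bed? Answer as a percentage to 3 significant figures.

I = P / V = 209 / 24.0 = 8.708 A through the extension cord.
P_line = I² R_line = (8.708)² × 0.343 = 26.01 W
P_source = P_load + P_line = 209.0 + 26.01 = 235.0 W
η = P_load / P_source = 209.0 / 235.0 = 0.8893

88.9 %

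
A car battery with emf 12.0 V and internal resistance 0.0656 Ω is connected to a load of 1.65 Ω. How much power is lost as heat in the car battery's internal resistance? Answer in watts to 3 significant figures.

3.21 W

Internal loss is I²r, with I set by the total series resistance r+R.
I = ε / (r + R) = 12.0 / (0.0656 + 1.65) = 6.995 A
P_int = I² r = (6.995)² × 0.0656 = 3.209 W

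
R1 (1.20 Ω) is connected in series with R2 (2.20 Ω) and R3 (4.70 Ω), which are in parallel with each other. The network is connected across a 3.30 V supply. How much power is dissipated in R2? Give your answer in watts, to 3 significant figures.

1.53 W

Reduce the parallel pair to R_p first; the network is then a simple series string.
R_p = (2.20×4.70)/(2.20+4.70) = 1.499 Ω
R_total = 1.20 + 1.499 = 2.699 Ω
I = V / R_total = 3.30 / 2.699 = 1.223 A
Voltage across the parallel pair: V_p = I × R_p = 1.223 × 1.499 = 1.833 V
R2 sees V_p directly, so P = V_p² / R2.
P_R2 = (1.833)² / 2.20 = 1.526 W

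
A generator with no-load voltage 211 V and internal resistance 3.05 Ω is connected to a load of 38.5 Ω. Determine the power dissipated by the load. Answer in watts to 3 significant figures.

The internal resistance and the load are in series, so the same I flows through both; get I from ε/(r+R), then I²R for the load.
I = ε / (r + R) = 211 / (3.05 + 38.5) = 5.078 A
P_load = I² R = (5.078)² × 38.5 = 992.8 W

993 W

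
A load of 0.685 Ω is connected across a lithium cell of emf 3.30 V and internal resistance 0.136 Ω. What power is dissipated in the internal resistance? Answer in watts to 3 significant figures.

r is in series with the load, so it carries the full circuit current — the loss in it is I²r.
I = ε / (r + R) = 3.30 / (0.136 + 0.685) = 4.019 A
P_int = I² r = (4.019)² × 0.136 = 2.197 W

2.20 W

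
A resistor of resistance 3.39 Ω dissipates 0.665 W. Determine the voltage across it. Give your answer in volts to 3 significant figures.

The two known quantities fix the third via V = √(P R).
V = √(0.665 × 3.39) = 1.501 V

1.50 V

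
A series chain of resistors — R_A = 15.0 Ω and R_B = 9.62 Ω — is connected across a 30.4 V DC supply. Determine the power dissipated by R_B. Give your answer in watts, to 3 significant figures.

Series elements share the same current, so find I first, then use P = I²R.
R_total = 15.0 + 9.62 = 24.62 Ω
I = V / R_total = 30.4 / 24.62 = 1.235 A
P_R_B = I² × R_B = (1.235)² × 9.62 = 14.67 W

14.7 W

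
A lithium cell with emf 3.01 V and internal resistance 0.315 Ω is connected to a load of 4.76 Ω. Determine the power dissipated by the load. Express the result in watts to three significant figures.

1.67 W

Find the circuit current first, then P = I²R for the load (series elements share I).
I = ε / (r + R) = 3.01 / (0.315 + 4.76) = 0.5931 A
P_load = I² R = (0.5931)² × 4.76 = 1.674 W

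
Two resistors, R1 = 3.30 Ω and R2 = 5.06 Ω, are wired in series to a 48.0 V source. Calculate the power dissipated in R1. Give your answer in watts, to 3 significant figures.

109 W

Since the resistors are in series they all carry the loop current I = V/R_total; the power in any one is I²R.
R_total = 3.30 + 5.06 = 8.360 Ω
I = V / R_total = 48.0 / 8.360 = 5.742 A
P_R1 = I² × R1 = (5.742)² × 3.30 = 108.8 W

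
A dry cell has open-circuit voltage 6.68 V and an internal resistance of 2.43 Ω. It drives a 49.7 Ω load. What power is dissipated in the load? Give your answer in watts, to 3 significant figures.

With r and R in series, I = ε/(r+R); the load dissipates I²R.
I = ε / (r + R) = 6.68 / (2.43 + 49.7) = 0.1281 A
P_load = I² R = (0.1281)² × 49.7 = 0.8161 W

0.816 W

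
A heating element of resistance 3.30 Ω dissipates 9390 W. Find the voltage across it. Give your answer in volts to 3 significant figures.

Inverting the appropriate power form: V = √(P R).
V = √(9390 × 3.30) = 176.0 V

176 V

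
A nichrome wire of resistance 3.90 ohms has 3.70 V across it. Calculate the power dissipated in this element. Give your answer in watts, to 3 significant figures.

3.51 W

With V across and R both known, P = V²/R gives the dissipation directly.
P = (3.70 V)² / 3.90 Ω = 3.510 W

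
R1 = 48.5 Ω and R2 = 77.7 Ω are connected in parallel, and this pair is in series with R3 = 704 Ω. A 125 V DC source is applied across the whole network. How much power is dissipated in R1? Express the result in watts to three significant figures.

0.533 W

Reduce the parallel combination to a single R_p; the circuit then becomes R_p in series with the remaining resistor.
R_p = (48.5×77.7)/(48.5+77.7) = 29.86 Ω
R_total = R_p + 704 = 29.86 + 704 = 733.9 Ω
I = V / R_total = 125 / 733.9 = 0.1703 A
Voltage across the parallel pair: V_p = I × R_p = 0.1703 × 29.86 = 5.086 V
R1 sits across V_p; its power is V_p²/R.
P_R1 = (5.086)² / 48.5 = 0.5334 W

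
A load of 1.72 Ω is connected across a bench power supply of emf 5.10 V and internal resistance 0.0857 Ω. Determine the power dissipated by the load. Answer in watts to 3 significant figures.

13.7 W

Load and internal resistance form a series loop — compute the loop current, then the load power via I²R.
I = ε / (r + R) = 5.10 / (0.0857 + 1.72) = 2.824 A
P_load = I² R = (2.824)² × 1.72 = 13.72 W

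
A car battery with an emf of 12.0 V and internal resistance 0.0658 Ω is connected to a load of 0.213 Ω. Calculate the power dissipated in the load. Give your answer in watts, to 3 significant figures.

The internal resistance and the load are in series, so the same I flows through both; get I from ε/(r+R), then I²R for the load.
I = ε / (r + R) = 12.0 / (0.0658 + 0.213) = 43.04 A
P_load = I² R = (43.04)² × 0.213 = 394.6 W

395 W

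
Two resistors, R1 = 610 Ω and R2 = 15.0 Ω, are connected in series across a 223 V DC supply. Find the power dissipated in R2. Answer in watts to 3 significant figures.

1.91 W

Since the resistors are in series they all carry the loop current I = V/R_total; the power in any one is I²R.
R_total = 610 + 15.0 = 625.0 Ω
I = V / R_total = 223 / 625.0 = 0.3568 A
P_R2 = I² × R2 = (0.3568)² × 15.0 = 1.910 W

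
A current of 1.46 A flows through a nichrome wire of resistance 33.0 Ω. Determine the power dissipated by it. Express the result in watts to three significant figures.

The current through and the resistance of the element are both given; use P = I²R.
P = (1.460 A)² × 33.0 Ω = 70.34 W

70.3 W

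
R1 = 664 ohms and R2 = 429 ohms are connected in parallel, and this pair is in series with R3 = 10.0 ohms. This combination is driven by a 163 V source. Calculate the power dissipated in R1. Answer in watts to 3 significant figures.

Combine R1 and R2 into their parallel equivalent first, reducing the network to two series resistors.
R_p = (664×429)/(664+429) = 260.6 Ω
R_total = R_p + 10.0 = 260.6 + 10.0 = 270.6 Ω
I = V / R_total = 163 / 270.6 = 0.6023 A
Voltage across the parallel pair: V_p = I × R_p = 0.6023 × 260.6 = 157.0 V
Use P = V²/R for R1 with V = V_p.
P_R1 = (157.0)² / 664 = 37.11 W

37.1 W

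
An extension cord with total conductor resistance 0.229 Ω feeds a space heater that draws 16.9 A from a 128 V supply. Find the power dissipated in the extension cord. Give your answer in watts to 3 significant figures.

The extension cord and load are in series, so the same current flows in both; the loss is I²R_line.
The extension cord carries the full 16.9 A.
P_line = I² R_line = (16.90)² × 0.229 = 65.40 W

65.4 W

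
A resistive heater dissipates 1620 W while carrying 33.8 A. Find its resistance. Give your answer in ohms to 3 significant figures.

1.42 Ω

Inverting the appropriate power form: R = P / I².
R = 1620 / (33.80)² = 1.418 Ω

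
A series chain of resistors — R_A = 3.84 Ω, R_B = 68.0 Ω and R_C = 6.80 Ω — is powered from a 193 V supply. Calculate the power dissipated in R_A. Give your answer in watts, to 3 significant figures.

23.1 W

In a series string the same current flows through every resistor — find that current, then P = I²R for the one we want.
R_total = 3.84 + 68.0 + 6.80 = 78.64 Ω
I = V / R_total = 193 / 78.64 = 2.454 A
P_R_A = I² × R_A = (2.454)² × 3.84 = 23.13 W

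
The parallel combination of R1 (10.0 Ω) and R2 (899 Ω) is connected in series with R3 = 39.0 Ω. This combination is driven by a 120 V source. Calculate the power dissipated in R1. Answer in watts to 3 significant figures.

58.9 W

Combine R1 and R2 into their parallel equivalent first, reducing the network to two series resistors.
R_p = (10.0×899)/(10.0+899) = 9.890 Ω
R_total = R_p + 39.0 = 9.890 + 39.0 = 48.89 Ω
I = V / R_total = 120 / 48.89 = 2.454 A
Voltage across the parallel pair: V_p = I × R_p = 2.454 × 9.890 = 24.27 V
Use P = V²/R for R1 with V = V_p.
P_R1 = (24.27)² / 10.0 = 58.93 W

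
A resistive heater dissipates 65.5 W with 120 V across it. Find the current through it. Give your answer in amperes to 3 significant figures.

0.546 A

Rearranging the power relation for the two known quantities gives I = P / V.
I = 65.5 / 120 = 0.5458 A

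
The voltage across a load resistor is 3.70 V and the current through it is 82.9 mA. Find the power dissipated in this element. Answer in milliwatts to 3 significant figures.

V and I are known directly — P = V I, no intermediate step needed.
P = 3.70 V × 0.08290 A = 0.3067 W

307 mW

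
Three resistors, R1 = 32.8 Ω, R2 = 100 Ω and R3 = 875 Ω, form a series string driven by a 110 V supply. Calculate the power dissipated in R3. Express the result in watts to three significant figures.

10.4 W

Series elements share the same current, so find I first, then use P = I²R.
R_total = 32.8 + 100 + 875 = 1008 Ω
I = V / R_total = 110 / 1008 = 0.1091 A
P_R3 = I² × R3 = (0.1091)² × 875 = 10.42 W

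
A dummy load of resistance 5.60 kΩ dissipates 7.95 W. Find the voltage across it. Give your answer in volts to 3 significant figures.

Inverting the appropriate power form: V = √(P R).
V = √(7.95 × 5600) = 211.0 V

211 V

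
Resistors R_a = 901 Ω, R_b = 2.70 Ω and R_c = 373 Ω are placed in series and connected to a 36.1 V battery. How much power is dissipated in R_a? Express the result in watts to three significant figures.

Every series element carries the same I. Get I from the total resistance, then P = I² × R_a.
R_total = 901 + 2.70 + 373 = 1277 Ω
I = V / R_total = 36.1 / 1277 = 0.02828 A
P_R_a = I² × R_a = (0.02828)² × 901 = 0.7204 W

0.720 W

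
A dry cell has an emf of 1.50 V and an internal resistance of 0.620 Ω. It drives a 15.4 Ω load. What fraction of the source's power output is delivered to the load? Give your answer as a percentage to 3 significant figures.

The source delivers εI, of which I²R reaches the load and I²r is lost; since I is common, η = R/(R+r).
η = R / (R + r) = 15.4 / (15.4 + 0.620) = 0.9613

96.1 %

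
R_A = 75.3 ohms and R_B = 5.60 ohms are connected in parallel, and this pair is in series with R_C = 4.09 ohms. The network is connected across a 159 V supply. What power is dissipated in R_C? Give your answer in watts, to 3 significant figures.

1190 W

Combine R_A and R_B into their parallel equivalent first, reducing the network to two series resistors.
R_p = (75.3×5.60)/(75.3+5.60) = 5.212 Ω
R_total = R_p + 4.09 = 5.212 + 4.09 = 9.302 Ω
I = V / R_total = 159 / 9.302 = 17.09 A
R_C carries the full series current, so P = I²R.
P_R_C = (17.09)² × 4.09 = 1195 W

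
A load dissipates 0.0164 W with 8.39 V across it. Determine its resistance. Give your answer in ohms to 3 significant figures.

4290 Ω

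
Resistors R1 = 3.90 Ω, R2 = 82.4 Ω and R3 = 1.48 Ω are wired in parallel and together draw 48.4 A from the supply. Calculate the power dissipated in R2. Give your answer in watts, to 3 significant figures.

We need the common branch voltage; get it from I_total × R_eq, then P = V²/R for the branch.
1/R_eq = 1/3.90 + 1/82.4 + 1/1.48 ⇒ R_eq = 1.059 Ω
V = I_total × R_eq = 48.40 × 1.059 = 51.26 V
P_R2 = V² / R2 = (51.26)² / 82.4 = 31.89 W

31.9 W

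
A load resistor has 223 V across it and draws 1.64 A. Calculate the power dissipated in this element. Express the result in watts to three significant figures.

366 W

With V and I both given, power follows immediately from P = V I.
P = 223 V × 1.640 A = 365.7 W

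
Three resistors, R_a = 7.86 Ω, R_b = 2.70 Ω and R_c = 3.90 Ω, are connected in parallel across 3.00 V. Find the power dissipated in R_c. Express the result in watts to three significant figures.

Parallel branches share the same voltage; P = V²/R gives the branch power in one step.
P_R_c = V² / R_c = (3.00)² / 3.90 Ω = 2.308 W

2.31 W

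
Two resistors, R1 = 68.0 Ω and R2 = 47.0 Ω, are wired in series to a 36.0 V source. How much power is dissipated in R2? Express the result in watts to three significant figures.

4.61 W

Series elements share the same current, so find I first, then use P = I²R.
R_total = 68.0 + 47.0 = 115.0 Ω
I = V / R_total = 36.0 / 115.0 = 0.3130 A
P_R2 = I² × R2 = (0.3130)² × 47.0 = 4.606 W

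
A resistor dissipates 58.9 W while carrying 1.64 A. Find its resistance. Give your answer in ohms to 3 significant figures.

The two known quantities fix the third via R = P / I².
R = 58.9 / (1.640)² = 21.90 Ω

21.9 Ω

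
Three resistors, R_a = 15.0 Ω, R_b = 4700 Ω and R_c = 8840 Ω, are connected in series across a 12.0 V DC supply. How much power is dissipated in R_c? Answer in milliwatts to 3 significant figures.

Since the resistors are in series they all carry the loop current I = V/R_total; the power in any one is I²R.
R_total = 15.0 + 4700 + 8840 = 13560 Ω
I = V / R_total = 12.0 / 13560 = 0.0008853 A
P_R_c = I² × R_c = (0.0008853)² × 8840 = 0.006928 W

6.93 mW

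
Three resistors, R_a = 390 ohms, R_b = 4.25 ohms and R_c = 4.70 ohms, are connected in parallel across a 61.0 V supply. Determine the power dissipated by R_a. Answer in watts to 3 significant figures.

9.54 W

Every branch has 61.0 V across it, so for R_a the power is simply V²/R.
P_R_a = V² / R_a = (61.0)² / 390 Ω = 9.541 W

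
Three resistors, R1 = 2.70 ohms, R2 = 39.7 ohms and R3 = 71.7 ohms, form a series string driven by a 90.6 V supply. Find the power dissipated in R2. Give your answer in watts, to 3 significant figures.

Series elements share the same current, so find I first, then use P = I²R.
R_total = 2.70 + 39.7 + 71.7 = 114.1 Ω
I = V / R_total = 90.6 / 114.1 = 0.7940 A
P_R2 = I² × R2 = (0.7940)² × 39.7 = 25.03 W

25.0 W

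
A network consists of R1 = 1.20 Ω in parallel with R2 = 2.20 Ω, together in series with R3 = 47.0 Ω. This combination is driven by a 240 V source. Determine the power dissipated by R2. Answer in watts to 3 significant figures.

Reduce the parallel combination to a single R_p; the circuit then becomes R_p in series with the remaining resistor.
R_p = (1.20×2.20)/(1.20+2.20) = 0.7765 Ω
R_total = R_p + 47.0 = 0.7765 + 47.0 = 47.78 Ω
I = V / R_total = 240 / 47.78 = 5.023 A
Voltage across the parallel pair: V_p = I × R_p = 5.023 × 0.7765 = 3.901 V
Use P = V²/R for R2 with V = V_p.
P_R2 = (3.901)² / 2.20 = 6.915 W

6.92 W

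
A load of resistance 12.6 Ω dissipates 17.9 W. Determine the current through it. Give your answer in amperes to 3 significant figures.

The two known quantities fix the third via I = √(P / R).
I = √(17.9 / 12.6) = 1.192 A

1.19 A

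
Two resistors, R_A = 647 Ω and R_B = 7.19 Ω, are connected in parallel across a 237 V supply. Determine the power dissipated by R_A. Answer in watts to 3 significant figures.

The supply voltage appears across each parallel branch — just use P = V²/R_A.
P_R_A = V² / R_A = (237)² / 647 Ω = 86.81 W

86.8 W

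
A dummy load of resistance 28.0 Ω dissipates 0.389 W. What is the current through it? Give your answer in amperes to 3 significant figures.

0.118 A

The two known quantities fix the third via I = √(P / R).
I = √(0.389 / 28.0) = 0.1179 A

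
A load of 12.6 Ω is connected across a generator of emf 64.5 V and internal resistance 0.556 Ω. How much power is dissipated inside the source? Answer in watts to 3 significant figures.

r is in series with the load, so it carries the full circuit current — the loss in it is I²r.
I = ε / (r + R) = 64.5 / (0.556 + 12.6) = 4.903 A
P_int = I² r = (4.903)² × 0.556 = 13.36 W

13.4 W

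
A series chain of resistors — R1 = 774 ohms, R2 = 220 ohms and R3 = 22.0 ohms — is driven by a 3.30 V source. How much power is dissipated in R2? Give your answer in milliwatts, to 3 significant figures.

The current is common to all series resistors; compute it, then apply P = I²R for the target.
R_total = 774 + 220 + 22.0 = 1016 Ω
I = V / R_total = 3.30 / 1016 = 0.003248 A
P_R2 = I² × R2 = (0.003248)² × 220 = 0.002321 W

2.32 mW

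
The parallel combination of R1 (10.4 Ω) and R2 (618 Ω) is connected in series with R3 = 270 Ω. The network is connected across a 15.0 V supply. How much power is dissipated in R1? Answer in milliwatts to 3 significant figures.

Collapse the R1‖R2 pair into one equivalent R_p; then R_p and R3 form a series string.
R_p = (10.4×618)/(10.4+618) = 10.23 Ω
R_total = R_p + 270 = 10.23 + 270 = 280.2 Ω
I = V / R_total = 15.0 / 280.2 = 0.05353 A
Voltage across the parallel pair: V_p = I × R_p = 0.05353 × 10.23 = 0.5475 V
Use P = V²/R for R1 with V = V_p.
P_R1 = (0.5475)² / 10.4 = 0.02882 W

28.8 mW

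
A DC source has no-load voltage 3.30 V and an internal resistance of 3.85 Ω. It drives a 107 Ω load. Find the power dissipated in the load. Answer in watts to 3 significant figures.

0.0948 W

Find the circuit current first, then P = I²R for the load (series elements share I).
I = ε / (r + R) = 3.30 / (3.85 + 107) = 0.02977 A
P_load = I² R = (0.02977)² × 107 = 0.09483 W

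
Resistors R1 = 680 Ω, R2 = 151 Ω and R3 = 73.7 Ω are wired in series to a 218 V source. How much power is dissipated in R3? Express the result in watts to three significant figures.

Every series element carries the same I. Get I from the total resistance, then P = I² × R3.
R_total = 680 + 151 + 73.7 = 904.7 Ω
I = V / R_total = 218 / 904.7 = 0.2410 A
P_R3 = I² × R3 = (0.2410)² × 73.7 = 4.279 W

4.28 W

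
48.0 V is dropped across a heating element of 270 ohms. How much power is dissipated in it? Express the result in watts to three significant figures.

We know the drop across the element and its resistance — P = V²/R, one step.
P = (48.0 V)² / 270 Ω = 8.533 W

8.53 W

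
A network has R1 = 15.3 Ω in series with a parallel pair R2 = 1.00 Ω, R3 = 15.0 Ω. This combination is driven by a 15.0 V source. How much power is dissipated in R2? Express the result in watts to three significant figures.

Collapse R2‖R3 to a single equivalent, reducing the network to two series elements.
R_p = (1.00×15.0)/(1.00+15.0) = 0.9375 Ω
R_total = 15.3 + 0.9375 = 16.24 Ω
I = V / R_total = 15.0 / 16.24 = 0.9238 A
Voltage across the parallel pair: V_p = I × R_p = 0.9238 × 0.9375 = 0.8661 V
With V_p across R2, its power is V_p²/R2.
P_R2 = (0.8661)² / 1.00 = 0.7500 W

0.750 W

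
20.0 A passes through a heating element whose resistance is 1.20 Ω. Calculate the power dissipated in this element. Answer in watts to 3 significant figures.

With I and R stated, P = I²R applies in one step.
P = (20.00 A)² × 1.20 Ω = 480.0 W

480 W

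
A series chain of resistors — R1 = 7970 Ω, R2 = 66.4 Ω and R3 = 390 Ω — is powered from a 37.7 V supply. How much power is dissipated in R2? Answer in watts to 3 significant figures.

Series elements share the same current, so find I first, then use P = I²R.
R_total = 7970 + 66.4 + 390 = 8426 Ω
I = V / R_total = 37.7 / 8426 = 0.004474 A
P_R2 = I² × R2 = (0.004474)² × 66.4 = 0.001329 W

0.00133 W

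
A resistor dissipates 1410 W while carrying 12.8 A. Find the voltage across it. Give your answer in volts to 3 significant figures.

110 V

Rearranging the power relation for the two known quantities gives V = P / I.
V = 1410 / 12.80 = 110.2 V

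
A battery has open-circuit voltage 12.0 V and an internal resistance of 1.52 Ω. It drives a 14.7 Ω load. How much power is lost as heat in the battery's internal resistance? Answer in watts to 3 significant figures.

The source's internal resistance is just another series element carrying I; its dissipation is I²r.
I = ε / (r + R) = 12.0 / (1.52 + 14.7) = 0.7398 A
P_int = I² r = (0.7398)² × 1.52 = 0.8320 W

0.832 W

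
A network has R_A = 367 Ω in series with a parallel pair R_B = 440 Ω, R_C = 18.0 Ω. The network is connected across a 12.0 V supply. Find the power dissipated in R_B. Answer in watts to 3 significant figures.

0.000663 W

Collapse R_B‖R_C to a single equivalent, reducing the network to two series elements.
R_p = (440×18.0)/(440+18.0) = 17.29 Ω
R_total = 367 + 17.29 = 384.3 Ω
I = V / R_total = 12.0 / 384.3 = 0.03123 A
Voltage across the parallel pair: V_p = I × R_p = 0.03123 × 17.29 = 0.5400 V
With V_p across R_B, its power is V_p²/R_B.
P_R_B = (0.5400)² / 440 = 0.0006627 W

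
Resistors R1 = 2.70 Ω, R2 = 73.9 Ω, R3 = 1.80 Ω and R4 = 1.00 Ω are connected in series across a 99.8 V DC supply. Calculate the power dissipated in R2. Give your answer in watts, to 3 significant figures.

117 W

In a series string the same current flows through every resistor — find that current, then P = I²R for the one we want.
R_total = 2.70 + 73.9 + 1.80 + 1.00 = 79.40 Ω
I = V / R_total = 99.8 / 79.40 = 1.257 A
P_R2 = I² × R2 = (1.257)² × 73.9 = 116.8 W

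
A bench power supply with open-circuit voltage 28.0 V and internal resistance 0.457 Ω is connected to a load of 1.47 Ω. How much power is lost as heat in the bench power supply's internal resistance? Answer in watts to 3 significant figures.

96.5 W

The source's internal resistance is just another series element carrying I; its dissipation is I²r.
I = ε / (r + R) = 28.0 / (0.457 + 1.47) = 14.53 A
P_int = I² r = (14.53)² × 0.457 = 96.49 W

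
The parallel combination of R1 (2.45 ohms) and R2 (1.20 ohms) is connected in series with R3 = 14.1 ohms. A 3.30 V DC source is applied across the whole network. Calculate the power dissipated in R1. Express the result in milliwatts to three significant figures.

Collapse the R1‖R2 pair into one equivalent R_p; then R_p and R3 form a series string.
R_p = (2.45×1.20)/(2.45+1.20) = 0.8055 Ω
R_total = R_p + 14.1 = 0.8055 + 14.1 = 14.91 Ω
I = V / R_total = 3.30 / 14.91 = 0.2214 A
Voltage across the parallel pair: V_p = I × R_p = 0.2214 × 0.8055 = 0.1783 V
Use P = V²/R for R1 with V = V_p.
P_R1 = (0.1783)² / 2.45 = 0.01298 W

13.0 mW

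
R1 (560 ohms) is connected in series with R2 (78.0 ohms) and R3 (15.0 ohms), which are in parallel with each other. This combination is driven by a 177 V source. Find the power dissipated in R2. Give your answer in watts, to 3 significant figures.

Reduce the parallel pair to R_p first; the network is then a simple series string.
R_p = (78.0×15.0)/(78.0+15.0) = 12.58 Ω
R_total = 560 + 12.58 = 572.6 Ω
I = V / R_total = 177 / 572.6 = 0.3091 A
Voltage across the parallel pair: V_p = I × R_p = 0.3091 × 12.58 = 3.889 V
R2 sees V_p directly, so P = V_p² / R2.
P_R2 = (3.889)² / 78.0 = 0.1939 W

0.194 W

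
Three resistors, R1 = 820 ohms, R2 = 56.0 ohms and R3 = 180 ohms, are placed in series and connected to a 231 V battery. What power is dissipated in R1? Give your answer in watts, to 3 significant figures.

39.2 W

Series elements share the same current, so find I first, then use P = I²R.
R_total = 820 + 56.0 + 180 = 1056 Ω
I = V / R_total = 231 / 1056 = 0.2188 A
P_R1 = I² × R1 = (0.2188)² × 820 = 39.24 W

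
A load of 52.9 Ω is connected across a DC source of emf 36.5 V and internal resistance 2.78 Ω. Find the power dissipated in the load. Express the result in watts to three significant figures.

22.7 W

Find the circuit current first, then P = I²R for the load (series elements share I).
I = ε / (r + R) = 36.5 / (2.78 + 52.9) = 0.6555 A
P_load = I² R = (0.6555)² × 52.9 = 22.73 W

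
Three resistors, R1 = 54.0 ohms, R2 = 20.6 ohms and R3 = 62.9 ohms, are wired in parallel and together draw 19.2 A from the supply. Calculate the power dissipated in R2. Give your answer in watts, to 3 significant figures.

Parallel branches share V, not I — compute V via R_eq, then use V²/R for the target branch.
1/R_eq = 1/54.0 + 1/20.6 + 1/62.9 ⇒ R_eq = 12.05 Ω
V = I_total × R_eq = 19.20 × 12.05 = 231.4 V
P_R2 = V² / R2 = (231.4)² / 20.6 = 2600 W

2600 W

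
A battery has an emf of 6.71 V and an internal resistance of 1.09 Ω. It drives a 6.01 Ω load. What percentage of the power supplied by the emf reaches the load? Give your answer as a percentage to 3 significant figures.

Both r and R carry the same current, so the power split is just the resistance split: η = R/(R+r).
η = R / (R + r) = 6.01 / (6.01 + 1.09) = 0.8465

84.6 %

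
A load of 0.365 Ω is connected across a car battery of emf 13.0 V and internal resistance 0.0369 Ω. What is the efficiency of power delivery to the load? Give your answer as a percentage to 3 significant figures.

Efficiency is P_load / P_total. With a series r and R sharing the same I, P = I²R for each, so η = R/(R+r).
η = R / (R + r) = 0.365 / (0.365 + 0.0369) = 0.9082

90.8 %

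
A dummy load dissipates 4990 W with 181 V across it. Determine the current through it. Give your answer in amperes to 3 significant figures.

Rearranging the power relation for the two known quantities gives I = P / V.
I = 4990 / 181 = 27.57 A

27.6 A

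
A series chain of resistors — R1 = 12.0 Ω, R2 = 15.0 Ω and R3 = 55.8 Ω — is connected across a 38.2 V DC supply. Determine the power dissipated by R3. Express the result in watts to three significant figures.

11.9 W

Every series element carries the same I. Get I from the total resistance, then P = I² × R3.
R_total = 12.0 + 15.0 + 55.8 = 82.80 Ω
I = V / R_total = 38.2 / 82.80 = 0.4614 A
P_R3 = I² × R3 = (0.4614)² × 55.8 = 11.88 W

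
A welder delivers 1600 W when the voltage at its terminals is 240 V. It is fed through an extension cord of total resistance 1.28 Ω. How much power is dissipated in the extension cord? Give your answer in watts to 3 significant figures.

56.9 W

Only the current and the line resistance are needed for the I²R loss.
I = P / V = 1600 / 240 = 6.667 A through the extension cord.
P_line = I² R_line = (6.667)² × 1.28 = 56.89 W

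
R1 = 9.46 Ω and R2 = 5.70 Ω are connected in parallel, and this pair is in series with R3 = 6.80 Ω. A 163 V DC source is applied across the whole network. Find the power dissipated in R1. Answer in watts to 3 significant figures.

Reduce the parallel combination to a single R_p; the circuit then becomes R_p in series with the remaining resistor.
R_p = (9.46×5.70)/(9.46+5.70) = 3.557 Ω
R_total = R_p + 6.80 = 3.557 + 6.80 = 10.36 Ω
I = V / R_total = 163 / 10.36 = 15.74 A
Voltage across the parallel pair: V_p = I × R_p = 15.74 × 3.557 = 55.98 V
Use P = V²/R for R1 with V = V_p.
P_R1 = (55.98)² / 9.46 = 331.3 W

331 W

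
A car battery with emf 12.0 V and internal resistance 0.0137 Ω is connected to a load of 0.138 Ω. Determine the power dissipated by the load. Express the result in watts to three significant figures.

864 W

Find the circuit current first, then P = I²R for the load (series elements share I).
I = ε / (r + R) = 12.0 / (0.0137 + 0.138) = 79.10 A
P_load = I² R = (79.10)² × 0.138 = 863.5 W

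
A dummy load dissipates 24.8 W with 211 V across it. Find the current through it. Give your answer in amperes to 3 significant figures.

0.118 A

From P = V I = I²R = V²/R, with the two given quantities we get I = P / V.
I = 24.8 / 211 = 0.1175 A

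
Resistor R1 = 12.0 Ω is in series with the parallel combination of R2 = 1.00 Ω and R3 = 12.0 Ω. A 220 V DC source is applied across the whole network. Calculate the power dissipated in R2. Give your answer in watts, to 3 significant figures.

Collapse R2‖R3 to a single equivalent, reducing the network to two series elements.
R_p = (1.00×12.0)/(1.00+12.0) = 0.9231 Ω
R_total = 12.0 + 0.9231 = 12.92 Ω
I = V / R_total = 220 / 12.92 = 17.02 A
Voltage across the parallel pair: V_p = I × R_p = 17.02 × 0.9231 = 15.71 V
With V_p across R2, its power is V_p²/R2.
P_R2 = (15.71)² / 1.00 = 246.9 W

247 W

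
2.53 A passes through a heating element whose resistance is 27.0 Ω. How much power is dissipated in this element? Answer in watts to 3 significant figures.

173 W

Knowing I and R, the power is just I²R — no need to find V first.
P = (2.530 A)² × 27.0 Ω = 172.8 W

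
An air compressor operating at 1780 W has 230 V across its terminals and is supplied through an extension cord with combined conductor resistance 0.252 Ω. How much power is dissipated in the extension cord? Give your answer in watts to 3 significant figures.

The extension cord and load are in series, so the same current flows in both; the loss is I²R_line.
I = P / V = 1780 / 230 = 7.739 A through the extension cord.
P_line = I² R_line = (7.739)² × 0.252 = 15.09 W

15.1 W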